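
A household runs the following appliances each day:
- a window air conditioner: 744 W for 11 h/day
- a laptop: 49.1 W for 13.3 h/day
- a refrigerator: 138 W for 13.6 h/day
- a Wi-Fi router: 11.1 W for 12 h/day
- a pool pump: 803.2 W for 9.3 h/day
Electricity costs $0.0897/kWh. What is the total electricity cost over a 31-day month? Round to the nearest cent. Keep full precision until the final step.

window air conditioner: 744 W × 11 h × 31 d = 253,704 Wh = 253.7 kWh
laptop: 49.1 W × 13.3 h × 31 d = 20,244 Wh = 20.24 kWh
refrigerator: 138 W × 13.6 h × 31 d = 58,181 Wh = 58.18 kWh
Wi-Fi router: 11.1 W × 12 h × 31 d = 4,129 Wh = 4.129 kWh
pool pump: 803.2 W × 9.3 h × 31 d = 231,563 Wh = 231.6 kWh
Total energy = 253.7 + 20.24 + 58.18 + 4.129 + 231.6 = 567.8 kWh
Cost = 567.8 kWh × $0.0897 = $50.93

$50.93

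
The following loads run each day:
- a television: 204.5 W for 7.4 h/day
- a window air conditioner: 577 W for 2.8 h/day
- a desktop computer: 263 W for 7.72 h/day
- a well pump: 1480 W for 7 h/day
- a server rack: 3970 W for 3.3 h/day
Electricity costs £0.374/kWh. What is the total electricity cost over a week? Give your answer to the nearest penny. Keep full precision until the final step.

£74.93

television: 204.5 W × 7.4 h × 7 d = 10,593 Wh = 10.59 kWh
window air conditioner: 577 W × 2.8 h × 7 d = 11,309 Wh = 11.31 kWh
desktop computer: 263 W × 7.72 h × 7 d = 14,213 Wh = 14.21 kWh
well pump: 1480 W × 7 h × 7 d = 72,520 Wh = 72.52 kWh
server rack: 3970 W × 3.3 h × 7 d = 91,707 Wh = 91.71 kWh
Total energy = 10.59 + 11.31 + 14.21 + 72.52 + 91.71 = 200.3 kWh
Cost = 200.3 kWh × £0.374 = £74.93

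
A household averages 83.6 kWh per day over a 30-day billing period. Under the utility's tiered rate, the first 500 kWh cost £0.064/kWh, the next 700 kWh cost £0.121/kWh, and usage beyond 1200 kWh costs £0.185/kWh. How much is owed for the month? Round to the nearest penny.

£358.68

Usage = 83.6 kWh/day × 30 days = 2508 kWh
First 500 kWh × £0.064 = £32.00
Next 700 kWh × £0.121 = £84.70
Remaining 1308 kWh × £0.185 = £241.98
Total = £358.68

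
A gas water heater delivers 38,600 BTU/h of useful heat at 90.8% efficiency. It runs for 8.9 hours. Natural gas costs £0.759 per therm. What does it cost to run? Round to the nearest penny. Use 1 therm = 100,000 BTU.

Heat delivered = 38,600 BTU/h × 8.9 h = 343,540 BTU
Gas input = 343,540 / 0.908 = 378,348 BTU
= 378,348 / 100,000 = 3.783 therm
Cost = 3.783 × £0.759/therm = £2.87

£2.87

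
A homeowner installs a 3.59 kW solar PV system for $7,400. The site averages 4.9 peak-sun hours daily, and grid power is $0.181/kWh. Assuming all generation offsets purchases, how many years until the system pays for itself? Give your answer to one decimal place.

Daily generation = 3.59 kW × 4.9 h = 17.59 kWh
Annual generation = 17.59 × 365 = 6420.7 kWh
Annual savings = 6420.7 × $0.181 = $1,162.15
Payback = $7,400 / $1,162.15 = 6.37 years

6.4 years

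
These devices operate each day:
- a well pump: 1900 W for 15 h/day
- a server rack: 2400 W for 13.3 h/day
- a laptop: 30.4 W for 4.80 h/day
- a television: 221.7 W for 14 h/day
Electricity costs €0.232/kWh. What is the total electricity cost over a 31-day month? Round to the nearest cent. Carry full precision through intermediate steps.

€457.91

well pump: 1900 W × 15 h × 31 d = 883,500 Wh = 883.5 kWh
server rack: 2400 W × 13.3 h × 31 d = 989,520 Wh = 989.5 kWh
laptop: 30.4 W × 4.80 h × 31 d = 4,524 Wh = 4.524 kWh
television: 221.7 W × 14 h × 31 d = 96,218 Wh = 96.22 kWh
Total energy = 883.5 + 989.5 + 4.524 + 96.22 = 1,974 kWh
Cost = 1,974 kWh × €0.232 = €457.91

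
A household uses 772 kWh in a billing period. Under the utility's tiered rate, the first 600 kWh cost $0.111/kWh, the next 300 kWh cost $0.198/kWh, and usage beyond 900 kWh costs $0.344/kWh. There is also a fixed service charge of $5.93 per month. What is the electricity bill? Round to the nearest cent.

$106.59

First 600 kWh × $0.111 = $66.60
Next 172 kWh × $0.198 = $34.06
Remaining tier: 0 kWh (not reached)
Energy charge = $100.66; + service $5.93 = $106.59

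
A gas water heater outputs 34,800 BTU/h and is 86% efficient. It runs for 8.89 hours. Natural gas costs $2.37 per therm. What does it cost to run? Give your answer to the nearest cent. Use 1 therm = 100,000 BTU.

Heat delivered = 34,800 BTU/h × 8.89 h = 309,372 BTU
Gas input = 309,372 / 0.860 = 359,735 BTU
= 359,735 / 100,000 = 3.597 therm
Cost = 3.597 × $2.37/therm = $8.53

$8.53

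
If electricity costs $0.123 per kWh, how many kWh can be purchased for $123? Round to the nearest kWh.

1000 kWh

$123 / $0.123 per kWh = 1,000 kWh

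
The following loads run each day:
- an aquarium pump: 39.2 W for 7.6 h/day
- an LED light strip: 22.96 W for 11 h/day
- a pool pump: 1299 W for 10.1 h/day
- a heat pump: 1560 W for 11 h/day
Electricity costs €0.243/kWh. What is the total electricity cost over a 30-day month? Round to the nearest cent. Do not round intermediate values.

€224.75

aquarium pump: 39.2 W × 7.6 h × 30 d = 8,938 Wh = 8.938 kWh
LED light strip: 22.96 W × 11 h × 30 d = 7,577 Wh = 7.577 kWh
pool pump: 1299 W × 10.1 h × 30 d = 393,597 Wh = 393.6 kWh
heat pump: 1560 W × 11 h × 30 d = 514,800 Wh = 514.8 kWh
Total energy = 8.938 + 7.577 + 393.6 + 514.8 = 924.9 kWh
Cost = 924.9 kWh × €0.243 = €224.75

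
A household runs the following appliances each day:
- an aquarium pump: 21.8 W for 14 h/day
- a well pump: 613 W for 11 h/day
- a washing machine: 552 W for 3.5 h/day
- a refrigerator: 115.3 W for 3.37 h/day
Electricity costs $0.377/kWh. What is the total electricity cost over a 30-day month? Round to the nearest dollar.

aquarium pump: 21.8 W × 14 h × 30 d = 9,156 Wh = 9.156 kWh
well pump: 613 W × 11 h × 30 d = 202,290 Wh = 202.3 kWh
washing machine: 552 W × 3.5 h × 30 d = 57,960 Wh = 57.96 kWh
refrigerator: 115.3 W × 3.37 h × 30 d = 11,657 Wh = 11.66 kWh
Total energy = 9.156 + 202.3 + 57.96 + 11.66 = 281.1 kWh
Cost = 281.1 kWh × $0.377 = $105.96 ≈ $106

$106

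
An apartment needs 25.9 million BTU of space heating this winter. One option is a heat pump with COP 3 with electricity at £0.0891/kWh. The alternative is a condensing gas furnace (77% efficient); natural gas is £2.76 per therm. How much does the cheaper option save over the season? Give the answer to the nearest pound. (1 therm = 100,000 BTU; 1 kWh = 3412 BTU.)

£703

Heat load = 25.9 × 10⁶ BTU = 25,900,000 BTU
Gas: input = 25,900,000 / 0.77 = 33,636,364 BTU = 336.4 therm → 336.4 × £2.76 = £928.36
Heat pump: 25,900,000 BTU / 3412 = 7,591 kWh heat; / 3 = 2,530 kWh in → × £0.0891 = £225.45
Difference = |£928.36 − £225.45| = £702.92 ≈ £703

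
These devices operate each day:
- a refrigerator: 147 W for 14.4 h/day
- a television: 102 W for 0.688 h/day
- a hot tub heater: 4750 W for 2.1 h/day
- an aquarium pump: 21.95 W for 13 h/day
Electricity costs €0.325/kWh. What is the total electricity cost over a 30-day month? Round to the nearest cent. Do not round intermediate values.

€121.36

refrigerator: 147 W × 14.4 h × 30 d = 63,504 Wh = 63.5 kWh
television: 102 W × 0.688 h × 30 d = 2,105 Wh = 2.105 kWh
hot tub heater: 4750 W × 2.1 h × 30 d = 299,250 Wh = 299.2 kWh
aquarium pump: 21.95 W × 13 h × 30 d = 8,560 Wh = 8.56 kWh
Total energy = 63.5 + 2.105 + 299.2 + 8.56 = 373.4 kWh
Cost = 373.4 kWh × €0.325 = €121.36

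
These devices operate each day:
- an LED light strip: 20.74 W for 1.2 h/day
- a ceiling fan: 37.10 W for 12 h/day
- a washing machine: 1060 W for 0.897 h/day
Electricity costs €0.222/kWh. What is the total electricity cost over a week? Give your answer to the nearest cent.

€2.21

LED light strip: 20.74 W × 1.2 h × 7 d = 174 Wh = 0.1742 kWh
ceiling fan: 37.10 W × 12 h × 7 d = 3,116 Wh = 3.116 kWh
washing machine: 1060 W × 0.897 h × 7 d = 6,656 Wh = 6.656 kWh
Total energy = 0.1742 + 3.116 + 6.656 = 9.946 kWh
Cost = 9.946 kWh × €0.222 = €2.21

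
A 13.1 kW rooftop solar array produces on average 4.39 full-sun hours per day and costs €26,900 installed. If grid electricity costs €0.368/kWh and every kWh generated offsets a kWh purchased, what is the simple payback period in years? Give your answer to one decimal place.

3.5 years

Daily generation = 13.1 kW × 4.39 h = 57.51 kWh
Annual generation = 57.51 × 365 = 20991 kWh
Annual savings = 20991 × €0.368 = €7,724.61
Payback = €26,900 / €7,724.61 = 3.48 years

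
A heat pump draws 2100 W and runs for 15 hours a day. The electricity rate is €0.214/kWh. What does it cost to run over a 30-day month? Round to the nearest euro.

Energy = 2100 W × 15 h/day × 30 days = 945,000 Wh = 945 kWh
Cost = 945 kWh × €0.214/kWh = €202.23 ≈ €202

€202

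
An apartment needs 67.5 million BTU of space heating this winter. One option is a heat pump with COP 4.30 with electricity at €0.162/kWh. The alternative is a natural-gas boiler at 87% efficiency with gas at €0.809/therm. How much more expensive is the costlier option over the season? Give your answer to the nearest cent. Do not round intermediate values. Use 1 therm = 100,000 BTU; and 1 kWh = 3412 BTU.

€117.65

Heat load = 67.5 × 10⁶ BTU = 67,500,000 BTU
Gas: input = 67,500,000 / 0.870 = 77,586,207 BTU = 775.9 therm → 775.9 × €0.809 = €627.67
Heat pump: 67,500,000 BTU / 3412 = 19,780 kWh heat; / 4.30 = 4,601 kWh in → × €0.162 = €745.32
Difference = |€627.67 − €745.32| = €117.65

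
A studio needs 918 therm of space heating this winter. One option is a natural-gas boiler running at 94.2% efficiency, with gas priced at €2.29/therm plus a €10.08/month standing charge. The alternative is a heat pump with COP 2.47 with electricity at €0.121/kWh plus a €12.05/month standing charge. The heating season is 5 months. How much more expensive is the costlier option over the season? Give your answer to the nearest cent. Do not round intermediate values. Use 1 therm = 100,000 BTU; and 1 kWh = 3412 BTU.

€903.79

Heat load = 918 therm × 100,000 = 91,800,000 BTU
Gas: input = 91,800,000 / 0.942 = 97,452,229 BTU = 974.5 therm → 974.5 × €2.29 = €2,231.66; + 5 × €10.08 standing = €2,282.06
Heat pump: 91,800,000 BTU / 3412 = 26,910 kWh heat; / 2.47 = 10,890 kWh in → × €0.121 = €1,318.02; + 5 × €12.05 standing = €1,378.27
Difference = |€2,282.06 − €1,378.27| = €903.79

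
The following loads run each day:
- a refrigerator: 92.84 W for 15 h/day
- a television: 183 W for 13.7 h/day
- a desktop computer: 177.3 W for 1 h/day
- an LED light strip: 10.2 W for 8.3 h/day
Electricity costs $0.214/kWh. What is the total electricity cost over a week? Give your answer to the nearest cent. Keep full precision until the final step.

$6.23

refrigerator: 92.84 W × 15 h × 7 d = 9,748 Wh = 9.748 kWh
television: 183 W × 13.7 h × 7 d = 17,550 Wh = 17.55 kWh
desktop computer: 177.3 W × 1 h × 7 d = 1,241 Wh = 1.241 kWh
LED light strip: 10.2 W × 8.3 h × 7 d = 593 Wh = 0.5926 kWh
Total energy = 9.748 + 17.55 + 1.241 + 0.5926 = 29.13 kWh
Cost = 29.13 kWh × $0.214 = $6.23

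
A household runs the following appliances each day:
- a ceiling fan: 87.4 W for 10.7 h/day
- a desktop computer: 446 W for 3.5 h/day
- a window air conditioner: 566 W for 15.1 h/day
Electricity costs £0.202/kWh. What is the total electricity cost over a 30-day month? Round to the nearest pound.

ceiling fan: 87.4 W × 10.7 h × 30 d = 28,055 Wh = 28.06 kWh
desktop computer: 446 W × 3.5 h × 30 d = 46,830 Wh = 46.83 kWh
window air conditioner: 566 W × 15.1 h × 30 d = 256,398 Wh = 256.4 kWh
Total energy = 28.06 + 46.83 + 256.4 = 331.3 kWh
Cost = 331.3 kWh × £0.202 = £66.92 ≈ £67

£67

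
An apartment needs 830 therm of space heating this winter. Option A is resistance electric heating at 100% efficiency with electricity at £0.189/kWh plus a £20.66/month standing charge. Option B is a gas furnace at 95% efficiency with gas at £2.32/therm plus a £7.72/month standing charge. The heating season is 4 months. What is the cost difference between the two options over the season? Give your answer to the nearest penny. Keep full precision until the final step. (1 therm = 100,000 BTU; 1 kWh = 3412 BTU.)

Heat load = 830 therm × 100,000 = 83,000,000 BTU
Gas: input = 83,000,000 / 0.95 = 87,368,421 BTU = 873.7 therm → 873.7 × £2.32 = £2,026.95; + 4 × £7.72 standing = £2,057.83
Electric: 83,000,000 BTU / 3412 = 24,330 kWh → × £0.189 = £4,597.60; + 4 × £20.66 standing = £4,680.24
Difference = |£2,057.83 − £4,680.24| = £2,622.41

£2622.41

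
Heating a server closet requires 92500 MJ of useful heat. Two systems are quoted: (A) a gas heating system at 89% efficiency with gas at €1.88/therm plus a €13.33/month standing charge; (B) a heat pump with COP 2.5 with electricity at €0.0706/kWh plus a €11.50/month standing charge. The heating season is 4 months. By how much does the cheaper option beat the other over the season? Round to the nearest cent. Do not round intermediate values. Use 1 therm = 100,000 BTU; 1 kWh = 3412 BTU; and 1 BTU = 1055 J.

€1133.71

Heat load = 92500 MJ = 92,500,000,000 J / 1055 = 87,677,725 BTU
Gas: input = 87,677,725 / 0.89 = 98,514,298 BTU = 985.1 therm → 985.1 × €1.88 = €1,852.07; + 4 × €13.33 standing = €1,905.39
Heat pump: 87,677,725 BTU / 3412 = 25,700 kWh heat; / 2.5 = 10,280 kWh in → × €0.0706 = €725.68; + 4 × €11.50 standing = €771.68
Difference = |€1,905.39 − €771.68| = €1,133.71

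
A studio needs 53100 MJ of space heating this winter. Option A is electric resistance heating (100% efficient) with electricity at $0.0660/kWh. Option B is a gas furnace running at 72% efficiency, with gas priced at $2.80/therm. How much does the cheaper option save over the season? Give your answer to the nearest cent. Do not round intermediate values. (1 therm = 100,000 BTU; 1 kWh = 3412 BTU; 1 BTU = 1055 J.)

Heat load = 53100 MJ = 53,100,000,000 J / 1055 = 50,331,754 BTU
Gas: input = 50,331,754 / 0.72 = 69,905,213 BTU = 699.1 therm → 699.1 × $2.80 = $1,957.35
Electric: 50,331,754 BTU / 3412 = 14,750 kWh → × $0.0660 = $973.59
Difference = |$1,957.35 − $973.59| = $983.75

$983.75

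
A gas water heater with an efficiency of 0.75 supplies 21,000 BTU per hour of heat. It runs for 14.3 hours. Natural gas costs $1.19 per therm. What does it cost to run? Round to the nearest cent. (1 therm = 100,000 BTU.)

$4.76

Heat delivered = 21,000 BTU/h × 14.3 h = 300,300 BTU
Gas input = 300,300 / 0.75 = 400,400 BTU
= 400,400 / 100,000 = 4.004 therm
Cost = 4.004 × $1.19/therm = $4.76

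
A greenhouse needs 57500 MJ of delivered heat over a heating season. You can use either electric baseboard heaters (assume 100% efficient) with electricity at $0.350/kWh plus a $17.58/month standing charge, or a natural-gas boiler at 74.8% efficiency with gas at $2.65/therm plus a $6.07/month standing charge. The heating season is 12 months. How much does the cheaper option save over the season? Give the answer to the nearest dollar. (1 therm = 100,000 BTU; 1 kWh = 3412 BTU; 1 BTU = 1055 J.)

$3798

Heat load = 57500 MJ = 57,500,000,000 J / 1055 = 54,502,370 BTU
Gas: input = 54,502,370 / 0.748 = 72,864,131 BTU = 728.6 therm → 728.6 × $2.65 = $1,930.90; + 12 × $6.07 standing = $2,003.74
Electric: 54,502,370 BTU / 3412 = 15,970 kWh → × $0.350 = $5,590.81; + 12 × $17.58 standing = $5,801.77
Difference = |$2,003.74 − $5,801.77| = $3,798.03 ≈ $3798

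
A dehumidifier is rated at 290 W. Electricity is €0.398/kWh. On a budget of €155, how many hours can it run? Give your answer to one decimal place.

Energy budget = €155 / €0.398 per kWh = 389.4 kWh = 389,447 Wh
Runtime = 389,447 Wh / 290 W = 1,343 h

1342.9 h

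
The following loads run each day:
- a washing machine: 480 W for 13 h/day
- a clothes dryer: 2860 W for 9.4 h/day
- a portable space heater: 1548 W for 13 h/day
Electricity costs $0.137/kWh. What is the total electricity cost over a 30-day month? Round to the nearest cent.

washing machine: 480 W × 13 h × 30 d = 187,200 Wh = 187.2 kWh
clothes dryer: 2860 W × 9.4 h × 30 d = 806,520 Wh = 806.5 kWh
portable space heater: 1548 W × 13 h × 30 d = 603,720 Wh = 603.7 kWh
Total energy = 187.2 + 806.5 + 603.7 = 1,597 kWh
Cost = 1,597 kWh × $0.137 = $218.85

$218.85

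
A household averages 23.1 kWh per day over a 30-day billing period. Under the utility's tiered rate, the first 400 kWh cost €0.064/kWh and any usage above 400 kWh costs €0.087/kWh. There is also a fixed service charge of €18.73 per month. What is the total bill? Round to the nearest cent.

€69.82

Usage = 23.1 kWh/day × 30 days = 693 kWh
First 400 kWh × €0.064 = €25.60
Remaining 293 kWh × €0.087 = €25.49
Energy charge = €51.09; + service €18.73 = €69.82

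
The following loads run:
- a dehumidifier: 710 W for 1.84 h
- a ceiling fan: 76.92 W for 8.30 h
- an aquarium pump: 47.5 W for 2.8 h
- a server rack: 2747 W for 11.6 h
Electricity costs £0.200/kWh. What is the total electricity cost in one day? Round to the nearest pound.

dehumidifier: 710 W × 1.84 h = 1,306 Wh = 1.306 kWh
ceiling fan: 76.92 W × 8.30 h = 638 Wh = 0.6384 kWh
aquarium pump: 47.5 W × 2.8 h = 133 Wh = 0.133 kWh
server rack: 2747 W × 11.6 h = 31,865 Wh = 31.87 kWh
Total energy = 1.306 + 0.6384 + 0.133 + 31.87 = 33.94 kWh
Cost = 33.94 kWh × £0.200 = £6.79 ≈ £7

£7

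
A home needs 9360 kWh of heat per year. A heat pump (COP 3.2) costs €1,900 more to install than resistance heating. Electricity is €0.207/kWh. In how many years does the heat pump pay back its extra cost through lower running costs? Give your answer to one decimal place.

1.4 years

Resistance: 9360 kWh × €0.207 = €1,937.52/yr
Heat pump: 9360 / 3.2 = 2925 kWh in → × €0.207 = €605.48/yr
Annual savings = €1,332.05
Payback = €1,900 / €1,332.05 = 1.43 years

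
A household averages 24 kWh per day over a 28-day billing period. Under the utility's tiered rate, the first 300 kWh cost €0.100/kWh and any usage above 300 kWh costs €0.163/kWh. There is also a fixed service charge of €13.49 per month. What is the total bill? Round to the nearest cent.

€104.13

Usage = 24 kWh/day × 28 days = 672 kWh
First 300 kWh × €0.100 = €30.00
Remaining 372 kWh × €0.163 = €60.64
Energy charge = €90.64; + service €13.49 = €104.13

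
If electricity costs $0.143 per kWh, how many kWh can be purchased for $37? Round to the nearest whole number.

259 kWh

$37 / $0.143 per kWh = 258.7 kWh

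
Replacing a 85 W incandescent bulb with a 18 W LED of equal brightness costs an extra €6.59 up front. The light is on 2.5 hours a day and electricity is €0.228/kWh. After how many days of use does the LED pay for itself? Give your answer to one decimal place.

172.6 days

Power saved = 85 − 18 = 67 W
Daily energy saved = 67 W × 2.5 h = 167.5 Wh = 0.1675 kWh
Daily savings = 0.1675 × €0.228 = €0.0382
Payback = €6.59 / €0.0382 per day = 172.6 days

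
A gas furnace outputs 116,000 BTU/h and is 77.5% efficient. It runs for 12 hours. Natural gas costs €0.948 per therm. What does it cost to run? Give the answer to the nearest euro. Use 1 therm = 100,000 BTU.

€17

Heat delivered = 116,000 BTU/h × 12 h = 1,392,000 BTU
Gas input = 1,392,000 / 0.775 = 1,796,129 BTU
= 1,796,129 / 100,000 = 17.96 therm
Cost = 17.96 × €0.948/therm = €17.03 ≈ €17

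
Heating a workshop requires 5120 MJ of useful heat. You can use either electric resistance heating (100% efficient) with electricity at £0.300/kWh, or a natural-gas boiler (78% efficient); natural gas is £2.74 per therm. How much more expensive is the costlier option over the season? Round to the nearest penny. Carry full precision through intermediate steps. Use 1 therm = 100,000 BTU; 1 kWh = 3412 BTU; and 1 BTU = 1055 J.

Heat load = 5120 MJ = 5,120,000,000 J / 1055 = 4,853,081 BTU
Gas: input = 4,853,081 / 0.78 = 6,221,898 BTU = 62.22 therm → 62.22 × £2.74 = £170.48
Electric: 4,853,081 BTU / 3412 = 1,422 kWh → × £0.300 = £426.71
Difference = |£170.48 − £426.71| = £256.23

£256.23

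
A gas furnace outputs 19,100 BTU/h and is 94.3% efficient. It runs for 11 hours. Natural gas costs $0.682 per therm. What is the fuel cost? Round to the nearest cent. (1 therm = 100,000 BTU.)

$1.52

Heat delivered = 19,100 BTU/h × 11 h = 210,100 BTU
Gas input = 210,100 / 0.943 = 222,800 BTU
= 222,800 / 100,000 = 2.228 therm
Cost = 2.228 × $0.682/therm = $1.52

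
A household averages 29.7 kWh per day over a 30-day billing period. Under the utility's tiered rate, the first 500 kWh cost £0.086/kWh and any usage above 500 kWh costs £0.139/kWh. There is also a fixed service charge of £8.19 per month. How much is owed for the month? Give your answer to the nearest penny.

Usage = 29.7 kWh/day × 30 days = 891 kWh
First 500 kWh × £0.086 = £43.00
Remaining 391 kWh × £0.139 = £54.35
Energy charge = £97.35; + service £8.19 = £105.54

£105.54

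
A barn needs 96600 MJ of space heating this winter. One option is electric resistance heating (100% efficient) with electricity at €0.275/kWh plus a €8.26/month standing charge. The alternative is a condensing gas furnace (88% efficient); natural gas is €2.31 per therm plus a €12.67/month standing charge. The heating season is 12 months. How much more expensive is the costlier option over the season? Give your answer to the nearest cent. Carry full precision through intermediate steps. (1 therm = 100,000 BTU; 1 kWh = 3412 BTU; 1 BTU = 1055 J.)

Heat load = 96600 MJ = 96,600,000,000 J / 1055 = 91,563,981 BTU
Gas: input = 91,563,981 / 0.88 = 104,049,978 BTU = 1,040 therm → 1,040 × €2.31 = €2,403.55; + 12 × €12.67 standing = €2,555.59
Electric: 91,563,981 BTU / 3412 = 26,840 kWh → × €0.275 = €7,379.86; + 12 × €8.26 standing = €7,478.98
Difference = |€2,555.59 − €7,478.98| = €4,923.39

€4923.39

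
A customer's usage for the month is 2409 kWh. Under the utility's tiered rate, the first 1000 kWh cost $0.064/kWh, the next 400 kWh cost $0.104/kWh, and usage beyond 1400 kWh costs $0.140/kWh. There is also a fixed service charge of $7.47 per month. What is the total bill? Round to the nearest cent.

First 1000 kWh × $0.064 = $64.00
Next 400 kWh × $0.104 = $41.60
Remaining 1009 kWh × $0.140 = $141.26
Energy charge = $246.86; + service $7.47 = $254.33

$254.33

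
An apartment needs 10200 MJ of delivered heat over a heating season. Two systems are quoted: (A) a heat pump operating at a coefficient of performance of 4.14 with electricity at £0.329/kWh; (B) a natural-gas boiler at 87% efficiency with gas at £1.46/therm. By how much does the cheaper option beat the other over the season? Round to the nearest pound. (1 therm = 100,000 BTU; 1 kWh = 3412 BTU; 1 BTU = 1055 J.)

Heat load = 10200 MJ = 10,200,000,000 J / 1055 = 9,668,246 BTU
Gas: input = 9,668,246 / 0.870 = 11,112,927 BTU = 111.1 therm → 111.1 × £1.46 = £162.25
Heat pump: 9,668,246 BTU / 3412 = 2,834 kWh heat; / 4.14 = 684.4 kWh in → × £0.329 = £225.18
Difference = |£162.25 − £225.18| = £62.93 ≈ £63

£63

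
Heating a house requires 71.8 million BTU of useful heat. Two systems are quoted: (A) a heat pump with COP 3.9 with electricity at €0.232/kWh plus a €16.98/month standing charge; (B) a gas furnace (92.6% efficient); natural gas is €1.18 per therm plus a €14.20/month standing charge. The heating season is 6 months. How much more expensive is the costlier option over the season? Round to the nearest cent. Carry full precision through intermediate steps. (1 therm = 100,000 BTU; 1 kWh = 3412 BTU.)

€353.55

Heat load = 71.8 × 10⁶ BTU = 71,800,000 BTU
Gas: input = 71,800,000 / 0.926 = 77,537,797 BTU = 775.4 therm → 775.4 × €1.18 = €914.95; + 6 × €14.20 standing = €1,000.15
Heat pump: 71,800,000 BTU / 3412 = 21,040 kWh heat; / 3.9 = 5,396 kWh in → × €0.232 = €1,251.81; + 6 × €16.98 standing = €1,353.69
Difference = |€1,000.15 − €1,353.69| = €353.55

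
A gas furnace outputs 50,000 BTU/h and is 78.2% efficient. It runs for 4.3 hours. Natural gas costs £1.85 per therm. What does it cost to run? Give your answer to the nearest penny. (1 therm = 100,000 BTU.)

£5.09

Heat delivered = 50,000 BTU/h × 4.3 h = 215,000 BTU
Gas input = 215,000 / 0.782 = 274,936 BTU
= 274,936 / 100,000 = 2.749 therm
Cost = 2.749 × £1.85/therm = £5.09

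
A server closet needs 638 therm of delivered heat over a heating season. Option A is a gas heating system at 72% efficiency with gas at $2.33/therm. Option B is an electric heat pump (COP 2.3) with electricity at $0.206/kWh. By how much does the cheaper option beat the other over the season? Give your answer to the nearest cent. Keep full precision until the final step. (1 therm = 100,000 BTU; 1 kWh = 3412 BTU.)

$389.88

Heat load = 638 therm × 100,000 = 63,800,000 BTU
Gas: input = 63,800,000 / 0.72 = 88,611,111 BTU = 886.1 therm → 886.1 × $2.33 = $2,064.64
Heat pump: 63,800,000 BTU / 3412 = 18,700 kWh heat; / 2.3 = 8,130 kWh in → × $0.206 = $1,674.75
Difference = |$2,064.64 − $1,674.75| = $389.88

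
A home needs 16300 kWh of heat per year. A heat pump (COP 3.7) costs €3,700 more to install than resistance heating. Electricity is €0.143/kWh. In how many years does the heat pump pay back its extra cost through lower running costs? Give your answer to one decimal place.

Resistance: 16300 kWh × €0.143 = €2,330.90/yr
Heat pump: 16300 / 3.7 = 4405 kWh in → × €0.143 = €629.97/yr
Annual savings = €1,700.93
Payback = €3,700 / €1,700.93 = 2.18 years

2.2 years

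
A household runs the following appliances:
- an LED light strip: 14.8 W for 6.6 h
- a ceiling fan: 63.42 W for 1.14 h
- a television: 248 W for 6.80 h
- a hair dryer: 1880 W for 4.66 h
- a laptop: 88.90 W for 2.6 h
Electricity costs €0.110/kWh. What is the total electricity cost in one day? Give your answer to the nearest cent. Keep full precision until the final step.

LED light strip: 14.8 W × 6.6 h = 98 Wh = 0.09768 kWh
ceiling fan: 63.42 W × 1.14 h = 72 Wh = 0.0723 kWh
television: 248 W × 6.80 h = 1,686 Wh = 1.686 kWh
hair dryer: 1880 W × 4.66 h = 8,761 Wh = 8.761 kWh
laptop: 88.90 W × 2.6 h = 231 Wh = 0.2311 kWh
Total energy = 0.09768 + 0.0723 + 1.686 + 8.761 + 0.2311 = 10.85 kWh
Cost = 10.85 kWh × €0.110 = €1.19

€1.19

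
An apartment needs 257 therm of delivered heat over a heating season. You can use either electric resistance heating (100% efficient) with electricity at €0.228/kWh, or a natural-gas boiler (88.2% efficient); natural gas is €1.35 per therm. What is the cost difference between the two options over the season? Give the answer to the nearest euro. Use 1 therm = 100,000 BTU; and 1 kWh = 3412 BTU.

Heat load = 257 therm × 100,000 = 25,700,000 BTU
Gas: input = 25,700,000 / 0.882 = 29,138,322 BTU = 291.4 therm → 291.4 × €1.35 = €393.37
Electric: 25,700,000 BTU / 3412 = 7,532 kWh → × €0.228 = €1,717.35
Difference = |€393.37 − €1,717.35| = €1,323.98 ≈ €1324

€1324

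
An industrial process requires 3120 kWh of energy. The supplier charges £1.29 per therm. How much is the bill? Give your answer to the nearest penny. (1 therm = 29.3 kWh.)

£137.37

3120 kWh × (0.03413 therm/kWh) = 106.5 therm
Cost = 106.5 therm × £1.29/therm = £137.37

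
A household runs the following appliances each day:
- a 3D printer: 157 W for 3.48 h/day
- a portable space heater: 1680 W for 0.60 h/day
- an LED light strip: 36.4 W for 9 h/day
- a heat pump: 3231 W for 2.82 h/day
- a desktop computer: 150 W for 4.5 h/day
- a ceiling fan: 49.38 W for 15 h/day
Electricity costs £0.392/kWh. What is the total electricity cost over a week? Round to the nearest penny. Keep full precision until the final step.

£34.05

3D printer: 157 W × 3.48 h × 7 d = 3,825 Wh = 3.825 kWh
portable space heater: 1680 W × 0.60 h × 7 d = 7,056 Wh = 7.056 kWh
LED light strip: 36.4 W × 9 h × 7 d = 2,293 Wh = 2.293 kWh
heat pump: 3231 W × 2.82 h × 7 d = 63,780 Wh = 63.78 kWh
desktop computer: 150 W × 4.5 h × 7 d = 4,725 Wh = 4.725 kWh
ceiling fan: 49.38 W × 15 h × 7 d = 5,185 Wh = 5.185 kWh
Total energy = 3.825 + 7.056 + 2.293 + 63.78 + 4.725 + 5.185 = 86.86 kWh
Cost = 86.86 kWh × £0.392 = £34.05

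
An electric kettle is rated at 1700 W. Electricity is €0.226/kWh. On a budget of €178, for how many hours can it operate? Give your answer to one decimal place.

Energy budget = €178 / €0.226 per kWh = 787.6 kWh = 787,611 Wh
Runtime = 787,611 Wh / 1700 W = 463.3 h

463.3 h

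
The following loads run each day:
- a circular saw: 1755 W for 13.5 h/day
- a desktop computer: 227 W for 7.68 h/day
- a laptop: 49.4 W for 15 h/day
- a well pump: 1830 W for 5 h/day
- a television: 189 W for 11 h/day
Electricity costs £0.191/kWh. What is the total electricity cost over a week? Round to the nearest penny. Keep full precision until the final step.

£50.01

circular saw: 1755 W × 13.5 h × 7 d = 165,848 Wh = 165.8 kWh
desktop computer: 227 W × 7.68 h × 7 d = 12,204 Wh = 12.2 kWh
laptop: 49.4 W × 15 h × 7 d = 5,187 Wh = 5.187 kWh
well pump: 1830 W × 5 h × 7 d = 64,050 Wh = 64.05 kWh
television: 189 W × 11 h × 7 d = 14,553 Wh = 14.55 kWh
Total energy = 165.8 + 12.2 + 5.187 + 64.05 + 14.55 = 261.8 kWh
Cost = 261.8 kWh × £0.191 = £50.01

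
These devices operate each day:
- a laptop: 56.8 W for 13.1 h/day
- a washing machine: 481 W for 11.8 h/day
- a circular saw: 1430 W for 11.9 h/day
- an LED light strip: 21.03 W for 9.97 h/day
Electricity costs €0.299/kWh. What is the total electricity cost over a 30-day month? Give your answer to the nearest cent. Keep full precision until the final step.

€212.11

laptop: 56.8 W × 13.1 h × 30 d = 22,322 Wh = 22.32 kWh
washing machine: 481 W × 11.8 h × 30 d = 170,274 Wh = 170.3 kWh
circular saw: 1430 W × 11.9 h × 30 d = 510,510 Wh = 510.5 kWh
LED light strip: 21.03 W × 9.97 h × 30 d = 6,290 Wh = 6.29 kWh
Total energy = 22.32 + 170.3 + 510.5 + 6.29 = 709.4 kWh
Cost = 709.4 kWh × €0.299 = €212.11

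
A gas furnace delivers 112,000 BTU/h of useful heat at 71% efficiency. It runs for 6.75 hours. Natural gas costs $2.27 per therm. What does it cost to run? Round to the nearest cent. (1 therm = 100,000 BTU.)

$24.17

Heat delivered = 112,000 BTU/h × 6.75 h = 756,000 BTU
Gas input = 756,000 / 0.71 = 1,064,789 BTU
= 1,064,789 / 100,000 = 10.65 therm
Cost = 10.65 × $2.27/therm = $24.17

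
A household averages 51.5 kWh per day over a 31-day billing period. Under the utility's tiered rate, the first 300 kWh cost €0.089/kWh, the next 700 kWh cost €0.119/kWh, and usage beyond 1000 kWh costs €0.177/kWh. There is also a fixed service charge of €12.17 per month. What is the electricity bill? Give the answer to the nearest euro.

€228

Usage = 51.5 kWh/day × 31 days = 1596.5 kWh
First 300 kWh × €0.089 = €26.70
Next 700 kWh × €0.119 = €83.30
Remaining 596.5 kWh × €0.177 = €105.58
Energy charge = €215.58; + service €12.17 = €227.75 ≈ €228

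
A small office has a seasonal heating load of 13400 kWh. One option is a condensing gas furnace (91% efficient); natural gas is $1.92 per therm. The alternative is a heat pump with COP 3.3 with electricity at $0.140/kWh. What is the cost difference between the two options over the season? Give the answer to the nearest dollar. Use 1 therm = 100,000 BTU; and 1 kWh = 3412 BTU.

Heat load = 13400 kWh × 3412 = 45,720,800 BTU
Gas: input = 45,720,800 / 0.91 = 50,242,637 BTU = 502.4 therm → 502.4 × $1.92 = $964.66
Heat pump: 45,720,800 BTU / 3412 = 13,400 kWh heat; / 3.3 = 4,061 kWh in → × $0.140 = $568.48
Difference = |$964.66 − $568.48| = $396.17 ≈ $396

$396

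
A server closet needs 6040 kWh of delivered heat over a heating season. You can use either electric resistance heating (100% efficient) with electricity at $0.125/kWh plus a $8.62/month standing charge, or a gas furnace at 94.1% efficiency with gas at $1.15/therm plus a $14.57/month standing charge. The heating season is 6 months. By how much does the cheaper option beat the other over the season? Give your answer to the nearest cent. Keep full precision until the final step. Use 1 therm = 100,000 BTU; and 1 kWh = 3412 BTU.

Heat load = 6040 kWh × 3412 = 20,608,480 BTU
Gas: input = 20,608,480 / 0.941 = 21,900,616 BTU = 219 therm → 219 × $1.15 = $251.86; + 6 × $14.57 standing = $339.28
Electric: 20,608,480 BTU / 3412 = 6,040 kWh → × $0.125 = $755.00; + 6 × $8.62 standing = $806.72
Difference = |$339.28 − $806.72| = $467.44

$467.44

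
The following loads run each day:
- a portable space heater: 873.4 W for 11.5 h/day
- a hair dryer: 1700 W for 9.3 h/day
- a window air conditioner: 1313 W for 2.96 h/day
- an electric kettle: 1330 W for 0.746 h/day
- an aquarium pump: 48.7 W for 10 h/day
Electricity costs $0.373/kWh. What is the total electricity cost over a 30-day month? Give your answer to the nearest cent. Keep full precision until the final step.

portable space heater: 873.4 W × 11.5 h × 30 d = 301,323 Wh = 301.3 kWh
hair dryer: 1700 W × 9.3 h × 30 d = 474,300 Wh = 474.3 kWh
window air conditioner: 1313 W × 2.96 h × 30 d = 116,594 Wh = 116.6 kWh
electric kettle: 1330 W × 0.746 h × 30 d = 29,765 Wh = 29.77 kWh
aquarium pump: 48.7 W × 10 h × 30 d = 14,610 Wh = 14.61 kWh
Total energy = 301.3 + 474.3 + 116.6 + 29.77 + 14.61 = 936.6 kWh
Cost = 936.6 kWh × $0.373 = $349.35

$349.35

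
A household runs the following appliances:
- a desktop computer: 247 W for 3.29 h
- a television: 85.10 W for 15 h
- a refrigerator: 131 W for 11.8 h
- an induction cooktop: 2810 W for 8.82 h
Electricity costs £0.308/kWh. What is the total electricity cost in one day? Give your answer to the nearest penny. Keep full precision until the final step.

£8.75

desktop computer: 247 W × 3.29 h = 813 Wh = 0.8126 kWh
television: 85.10 W × 15 h = 1,276 Wh = 1.276 kWh
refrigerator: 131 W × 11.8 h = 1,546 Wh = 1.546 kWh
induction cooktop: 2810 W × 8.82 h = 24,784 Wh = 24.78 kWh
Total energy = 0.8126 + 1.276 + 1.546 + 24.78 = 28.42 kWh
Cost = 28.42 kWh × £0.308 = £8.75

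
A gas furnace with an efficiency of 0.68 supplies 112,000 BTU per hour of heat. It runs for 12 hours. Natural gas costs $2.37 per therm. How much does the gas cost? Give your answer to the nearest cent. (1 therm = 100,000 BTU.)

$46.84

Heat delivered = 112,000 BTU/h × 12 h = 1,344,000 BTU
Gas input = 1,344,000 / 0.68 = 1,976,471 BTU
= 1,976,471 / 100,000 = 19.76 therm
Cost = 19.76 × $2.37/therm = $46.84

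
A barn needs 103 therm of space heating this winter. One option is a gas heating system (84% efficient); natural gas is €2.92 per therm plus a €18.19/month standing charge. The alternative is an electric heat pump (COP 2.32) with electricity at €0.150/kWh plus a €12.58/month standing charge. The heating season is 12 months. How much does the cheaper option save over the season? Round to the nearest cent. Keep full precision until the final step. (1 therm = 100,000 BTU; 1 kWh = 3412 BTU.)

€230.19

Heat load = 103 therm × 100,000 = 10,300,000 BTU
Gas: input = 10,300,000 / 0.84 = 12,261,905 BTU = 122.6 therm → 122.6 × €2.92 = €358.05; + 12 × €18.19 standing = €576.33
Heat pump: 10,300,000 BTU / 3412 = 3,019 kWh heat; / 2.32 = 1,301 kWh in → × €0.150 = €195.18; + 12 × €12.58 standing = €346.14
Difference = |€576.33 − €346.14| = €230.19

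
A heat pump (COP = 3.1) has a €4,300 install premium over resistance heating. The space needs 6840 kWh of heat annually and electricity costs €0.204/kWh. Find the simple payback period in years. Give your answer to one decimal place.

4.5 years

Resistance: 6840 kWh × €0.204 = €1,395.36/yr
Heat pump: 6840 / 3.1 = 2206 kWh in → × €0.204 = €450.12/yr
Annual savings = €945.24
Payback = €4,300 / €945.24 = 4.55 years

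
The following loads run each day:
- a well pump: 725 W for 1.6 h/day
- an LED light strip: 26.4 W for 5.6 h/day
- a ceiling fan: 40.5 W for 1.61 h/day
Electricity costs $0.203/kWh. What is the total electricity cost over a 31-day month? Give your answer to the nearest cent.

$8.64

well pump: 725 W × 1.6 h × 31 d = 35,960 Wh = 35.96 kWh
LED light strip: 26.4 W × 5.6 h × 31 d = 4,583 Wh = 4.583 kWh
ceiling fan: 40.5 W × 1.61 h × 31 d = 2,021 Wh = 2.021 kWh
Total energy = 35.96 + 4.583 + 2.021 = 42.56 kWh
Cost = 42.56 kWh × $0.203 = $8.64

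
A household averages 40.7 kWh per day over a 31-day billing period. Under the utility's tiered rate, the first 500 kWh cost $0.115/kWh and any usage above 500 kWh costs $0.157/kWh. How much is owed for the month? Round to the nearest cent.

Usage = 40.7 kWh/day × 31 days = 1261.7 kWh
First 500 kWh × $0.115 = $57.50
Remaining 761.7 kWh × $0.157 = $119.59
Total = $177.09

$177.09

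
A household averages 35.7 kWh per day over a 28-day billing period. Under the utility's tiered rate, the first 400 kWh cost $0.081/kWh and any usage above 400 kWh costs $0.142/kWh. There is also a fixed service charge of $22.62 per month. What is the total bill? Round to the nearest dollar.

Usage = 35.7 kWh/day × 28 days = 999.6 kWh
First 400 kWh × $0.081 = $32.40
Remaining 599.6 kWh × $0.142 = $85.14
Energy charge = $117.54; + service $22.62 = $140.16 ≈ $140

$140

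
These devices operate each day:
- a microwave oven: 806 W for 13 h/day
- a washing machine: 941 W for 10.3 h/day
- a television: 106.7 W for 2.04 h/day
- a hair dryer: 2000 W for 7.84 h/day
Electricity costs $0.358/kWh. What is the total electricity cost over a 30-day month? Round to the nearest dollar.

microwave oven: 806 W × 13 h × 30 d = 314,340 Wh = 314.3 kWh
washing machine: 941 W × 10.3 h × 30 d = 290,769 Wh = 290.8 kWh
television: 106.7 W × 2.04 h × 30 d = 6,530 Wh = 6.53 kWh
hair dryer: 2000 W × 7.84 h × 30 d = 470,400 Wh = 470.4 kWh
Total energy = 314.3 + 290.8 + 6.53 + 470.4 = 1,082 kWh
Cost = 1,082 kWh × $0.358 = $387.37 ≈ $387

$387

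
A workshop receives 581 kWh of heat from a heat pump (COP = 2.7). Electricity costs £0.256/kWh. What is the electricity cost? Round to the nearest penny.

Electrical input = 581 kWh / 2.7 = 215.2 kWh
Cost = 215.2 × £0.256/kWh = £55.09

£55.09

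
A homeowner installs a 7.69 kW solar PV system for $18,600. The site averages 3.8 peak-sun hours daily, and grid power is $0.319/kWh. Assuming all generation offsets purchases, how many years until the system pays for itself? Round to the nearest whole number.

5 years

Daily generation = 7.69 kW × 3.8 h = 29.22 kWh
Annual generation = 29.22 × 365 = 10666 kWh
Annual savings = 10666 × $0.319 = $3,402.46
Payback = $18,600 / $3,402.46 = 5.47 years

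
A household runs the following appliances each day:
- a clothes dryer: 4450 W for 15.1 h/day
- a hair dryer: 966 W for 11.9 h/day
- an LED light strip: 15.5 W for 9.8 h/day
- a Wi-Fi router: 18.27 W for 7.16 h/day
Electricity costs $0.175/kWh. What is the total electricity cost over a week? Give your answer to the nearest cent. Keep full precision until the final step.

$96.74

clothes dryer: 4450 W × 15.1 h × 7 d = 470,365 Wh = 470.4 kWh
hair dryer: 966 W × 11.9 h × 7 d = 80,468 Wh = 80.47 kWh
LED light strip: 15.5 W × 9.8 h × 7 d = 1,063 Wh = 1.063 kWh
Wi-Fi router: 18.27 W × 7.16 h × 7 d = 916 Wh = 0.9157 kWh
Total energy = 470.4 + 80.47 + 1.063 + 0.9157 = 552.8 kWh
Cost = 552.8 kWh × $0.175 = $96.74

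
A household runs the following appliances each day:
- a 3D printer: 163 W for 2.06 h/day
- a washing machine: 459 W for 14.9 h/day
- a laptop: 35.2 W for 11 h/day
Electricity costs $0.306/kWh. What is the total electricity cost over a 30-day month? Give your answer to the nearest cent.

3D printer: 163 W × 2.06 h × 30 d = 10,073 Wh = 10.07 kWh
washing machine: 459 W × 14.9 h × 30 d = 205,173 Wh = 205.2 kWh
laptop: 35.2 W × 11 h × 30 d = 11,616 Wh = 11.62 kWh
Total energy = 10.07 + 205.2 + 11.62 = 226.9 kWh
Cost = 226.9 kWh × $0.306 = $69.42

$69.42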